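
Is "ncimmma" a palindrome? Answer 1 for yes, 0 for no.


Input: ncimmma
Reversed: ammmicn
  Compare pos 0 ('n') with pos 6 ('a'): MISMATCH
  Compare pos 1 ('c') with pos 5 ('m'): MISMATCH
  Compare pos 2 ('i') with pos 4 ('m'): MISMATCH
Result: not a palindrome

0


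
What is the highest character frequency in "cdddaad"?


Input: cdddaad
Character counts:
  'a': 2
  'c': 1
  'd': 4
Maximum frequency: 4

4


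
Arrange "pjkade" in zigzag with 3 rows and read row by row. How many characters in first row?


Zigzag "pjkade" into 3 rows:
Placing characters:
  'p' => row 0
  'j' => row 1
  'k' => row 2
  'a' => row 1
  'd' => row 0
  'e' => row 1
Rows:
  Row 0: "pd"
  Row 1: "jae"
  Row 2: "k"
First row length: 2

2


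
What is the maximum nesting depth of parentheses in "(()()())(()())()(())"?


Input: "(()()())(()())()(())"
Tracking depth:
  Position 0 '(': depth becomes 1
  Position 1 '(': depth becomes 2
  Position 2 ')': depth becomes 1
  Position 3 '(': depth becomes 2
  Position 4 ')': depth becomes 1
  Position 5 '(': depth becomes 2
  Position 6 ')': depth becomes 1
  Position 7 ')': depth becomes 0
  Position 8 '(': depth becomes 1
  Position 9 '(': depth becomes 2
  Position 10 ')': depth becomes 1
  Position 11 '(': depth becomes 2
  Position 12 ')': depth becomes 1
  Position 13 ')': depth becomes 0
  Position 14 '(': depth becomes 1
  Position 15 ')': depth becomes 0
  Position 16 '(': depth becomes 1
  Position 17 '(': depth becomes 2
  Position 18 ')': depth becomes 1
  Position 19 ')': depth becomes 0
Maximum depth reached: 2

2


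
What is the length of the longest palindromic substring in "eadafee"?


Input: "eadafee"
Checking substrings for palindromes:
  [1:4] "ada" (len 3) => palindrome
  [5:7] "ee" (len 2) => palindrome
Longest palindromic substring: "ada" with length 3

3


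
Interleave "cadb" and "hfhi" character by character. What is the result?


Interleaving "cadb" and "hfhi":
  Position 0: 'c' from first, 'h' from second => "ch"
  Position 1: 'a' from first, 'f' from second => "af"
  Position 2: 'd' from first, 'h' from second => "dh"
  Position 3: 'b' from first, 'i' from second => "bi"
Result: chafdhbi

chafdhbi


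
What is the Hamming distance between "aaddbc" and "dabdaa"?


Comparing "aaddbc" and "dabdaa" position by position:
  Position 0: 'a' vs 'd' => differ
  Position 1: 'a' vs 'a' => same
  Position 2: 'd' vs 'b' => differ
  Position 3: 'd' vs 'd' => same
  Position 4: 'b' vs 'a' => differ
  Position 5: 'c' vs 'a' => differ
Total differences (Hamming distance): 4

4


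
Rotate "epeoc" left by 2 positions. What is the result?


Input: "epeoc", rotate left by 2
First 2 characters: "ep"
Remaining characters: "eoc"
Concatenate remaining + first: "eoc" + "ep" = "eocep"

eocep


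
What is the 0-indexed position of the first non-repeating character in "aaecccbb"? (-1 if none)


Input: aaecccbb
Character frequencies:
  'a': 2
  'b': 2
  'c': 3
  'e': 1
Scanning left to right for freq == 1:
  Position 0 ('a'): freq=2, skip
  Position 1 ('a'): freq=2, skip
  Position 2 ('e'): unique! => answer = 2

2


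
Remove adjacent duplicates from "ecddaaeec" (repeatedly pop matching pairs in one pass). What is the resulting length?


Input: ecddaaeec
Stack-based adjacent duplicate removal:
  Read 'e': push. Stack: e
  Read 'c': push. Stack: ec
  Read 'd': push. Stack: ecd
  Read 'd': matches stack top 'd' => pop. Stack: ec
  Read 'a': push. Stack: eca
  Read 'a': matches stack top 'a' => pop. Stack: ec
  Read 'e': push. Stack: ece
  Read 'e': matches stack top 'e' => pop. Stack: ec
  Read 'c': matches stack top 'c' => pop. Stack: e
Final stack: "e" (length 1)

1


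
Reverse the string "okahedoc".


Input: okahedoc
Reading characters right to left:
  Position 7: 'c'
  Position 6: 'o'
  Position 5: 'd'
  Position 4: 'e'
  Position 3: 'h'
  Position 2: 'a'
  Position 1: 'k'
  Position 0: 'o'
Reversed: codehako

codehako


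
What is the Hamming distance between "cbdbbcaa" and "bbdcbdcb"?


Comparing "cbdbbcaa" and "bbdcbdcb" position by position:
  Position 0: 'c' vs 'b' => differ
  Position 1: 'b' vs 'b' => same
  Position 2: 'd' vs 'd' => same
  Position 3: 'b' vs 'c' => differ
  Position 4: 'b' vs 'b' => same
  Position 5: 'c' vs 'd' => differ
  Position 6: 'a' vs 'c' => differ
  Position 7: 'a' vs 'b' => differ
Total differences (Hamming distance): 5

5


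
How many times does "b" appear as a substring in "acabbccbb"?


Searching for "b" in "acabbccbb"
Scanning each position:
  Position 0: "a" => no
  Position 1: "c" => no
  Position 2: "a" => no
  Position 3: "b" => MATCH
  Position 4: "b" => MATCH
  Position 5: "c" => no
  Position 6: "c" => no
  Position 7: "b" => MATCH
  Position 8: "b" => MATCH
Total occurrences: 4

4


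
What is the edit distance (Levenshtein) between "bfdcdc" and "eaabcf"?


Computing edit distance: "bfdcdc" -> "eaabcf"
DP table:
           e    a    a    b    c    f
      0    1    2    3    4    5    6
  b   1    1    2    3    3    4    5
  f   2    2    2    3    4    4    4
  d   3    3    3    3    4    5    5
  c   4    4    4    4    4    4    5
  d   5    5    5    5    5    5    5
  c   6    6    6    6    6    5    6
Edit distance = dp[6][6] = 6

6


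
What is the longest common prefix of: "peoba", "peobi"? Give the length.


Words: peoba, peobi
  Position 0: all 'p' => match
  Position 1: all 'e' => match
  Position 2: all 'o' => match
  Position 3: all 'b' => match
  Position 4: ('a', 'i') => mismatch, stop
LCP = "peob" (length 4)

4


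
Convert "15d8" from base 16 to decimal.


Input: "15d8" in base 16
Positional expansion:
  Digit '1' (value 1) x 16^3 = 4096
  Digit '5' (value 5) x 16^2 = 1280
  Digit 'd' (value 13) x 16^1 = 208
  Digit '8' (value 8) x 16^0 = 8
Sum = 5592

5592


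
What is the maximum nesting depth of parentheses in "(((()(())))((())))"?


Input: "(((()(())))((())))"
Tracking depth:
  Position 0 '(': depth becomes 1
  Position 1 '(': depth becomes 2
  Position 2 '(': depth becomes 3
  Position 3 '(': depth becomes 4
  Position 4 ')': depth becomes 3
  Position 5 '(': depth becomes 4
  Position 6 '(': depth becomes 5
  Position 7 ')': depth becomes 4
  Position 8 ')': depth becomes 3
  Position 9 ')': depth becomes 2
  Position 10 ')': depth becomes 1
  Position 11 '(': depth becomes 2
  Position 12 '(': depth becomes 3
  Position 13 '(': depth becomes 4
  Position 14 ')': depth becomes 3
  Position 15 ')': depth becomes 2
  Position 16 ')': depth becomes 1
  Position 17 ')': depth becomes 0
Maximum depth reached: 5

5


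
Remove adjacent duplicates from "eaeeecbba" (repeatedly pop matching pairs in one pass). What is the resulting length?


Input: eaeeecbba
Stack-based adjacent duplicate removal:
  Read 'e': push. Stack: e
  Read 'a': push. Stack: ea
  Read 'e': push. Stack: eae
  Read 'e': matches stack top 'e' => pop. Stack: ea
  Read 'e': push. Stack: eae
  Read 'c': push. Stack: eaec
  Read 'b': push. Stack: eaecb
  Read 'b': matches stack top 'b' => pop. Stack: eaec
  Read 'a': push. Stack: eaeca
Final stack: "eaeca" (length 5)

5


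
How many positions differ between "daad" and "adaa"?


Comparing "daad" and "adaa" position by position:
  Position 0: 'd' vs 'a' => DIFFER
  Position 1: 'a' vs 'd' => DIFFER
  Position 2: 'a' vs 'a' => same
  Position 3: 'd' vs 'a' => DIFFER
Positions that differ: 3

3


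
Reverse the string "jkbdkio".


Input: jkbdkio
Reading characters right to left:
  Position 6: 'o'
  Position 5: 'i'
  Position 4: 'k'
  Position 3: 'd'
  Position 2: 'b'
  Position 1: 'k'
  Position 0: 'j'
Reversed: oikdbkj

oikdbkj


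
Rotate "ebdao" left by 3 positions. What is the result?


Input: "ebdao", rotate left by 3
First 3 characters: "ebd"
Remaining characters: "ao"
Concatenate remaining + first: "ao" + "ebd" = "aoebd"

aoebd


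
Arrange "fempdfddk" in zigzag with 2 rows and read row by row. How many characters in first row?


Zigzag "fempdfddk" into 2 rows:
Placing characters:
  'f' => row 0
  'e' => row 1
  'm' => row 0
  'p' => row 1
  'd' => row 0
  'f' => row 1
  'd' => row 0
  'd' => row 1
  'k' => row 0
Rows:
  Row 0: "fmddk"
  Row 1: "epfd"
First row length: 5

5


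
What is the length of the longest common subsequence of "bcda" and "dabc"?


LCS of "bcda" and "dabc"
DP table:
           d    a    b    c
      0    0    0    0    0
  b   0    0    0    1    1
  c   0    0    0    1    2
  d   0    1    1    1    2
  a   0    1    2    2    2
LCS length = dp[4][4] = 2

2


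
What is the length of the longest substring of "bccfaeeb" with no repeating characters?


Input: "bccfaeeb"
Sliding window (track last position of each char):
  Position 0 ('b'): window [0,0] length 1 -- new best
  Position 1 ('c'): window [0,1] length 2 -- new best
  Position 2 ('c'): repeat (last at 1), move window start to 2
  Position 2 ('c'): window [2,2] length 1
  Position 3 ('f'): window [2,3] length 2
  Position 4 ('a'): window [2,4] length 3 -- new best
  Position 5 ('e'): window [2,5] length 4 -- new best
  Position 6 ('e'): repeat (last at 5), move window start to 6
  Position 6 ('e'): window [6,6] length 1
  Position 7 ('b'): window [6,7] length 2
Longest substring with no repeats: "cfae" with length 4

4


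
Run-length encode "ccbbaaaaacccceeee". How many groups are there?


Input: ccbbaaaaacccceeee
Scanning for consecutive runs:
  Group 1: 'c' x 2 (positions 0-1)
  Group 2: 'b' x 2 (positions 2-3)
  Group 3: 'a' x 5 (positions 4-8)
  Group 4: 'c' x 4 (positions 9-12)
  Group 5: 'e' x 4 (positions 13-16)
Total groups: 5

5


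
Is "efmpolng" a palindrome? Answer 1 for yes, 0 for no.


Input: efmpolng
Reversed: gnlopmfe
  Compare pos 0 ('e') with pos 7 ('g'): MISMATCH
  Compare pos 1 ('f') with pos 6 ('n'): MISMATCH
  Compare pos 2 ('m') with pos 5 ('l'): MISMATCH
  Compare pos 3 ('p') with pos 4 ('o'): MISMATCH
Result: not a palindrome

0


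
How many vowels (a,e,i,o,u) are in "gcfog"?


Input: gcfog
Checking each character:
  'g' at position 0: consonant
  'c' at position 1: consonant
  'f' at position 2: consonant
  'o' at position 3: vowel (running total: 1)
  'g' at position 4: consonant
Total vowels: 1

1


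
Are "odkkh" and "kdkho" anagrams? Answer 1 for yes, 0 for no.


Strings: "odkkh", "kdkho"
Sorted first:  dhkko
Sorted second: dhkko
Sorted forms match => anagrams

1


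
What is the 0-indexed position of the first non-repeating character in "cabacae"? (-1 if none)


Input: cabacae
Character frequencies:
  'a': 3
  'b': 1
  'c': 2
  'e': 1
Scanning left to right for freq == 1:
  Position 0 ('c'): freq=2, skip
  Position 1 ('a'): freq=3, skip
  Position 2 ('b'): unique! => answer = 2

2


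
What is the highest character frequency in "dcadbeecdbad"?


Input: dcadbeecdbad
Character counts:
  'a': 2
  'b': 2
  'c': 2
  'd': 4
  'e': 2
Maximum frequency: 4

4


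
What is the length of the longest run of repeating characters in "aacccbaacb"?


Input: "aacccbaacb"
Scanning for longest run:
  Position 1 ('a'): continues run of 'a', length=2
  Position 2 ('c'): new char, reset run to 1
  Position 3 ('c'): continues run of 'c', length=2
  Position 4 ('c'): continues run of 'c', length=3
  Position 5 ('b'): new char, reset run to 1
  Position 6 ('a'): new char, reset run to 1
  Position 7 ('a'): continues run of 'a', length=2
  Position 8 ('c'): new char, reset run to 1
  Position 9 ('b'): new char, reset run to 1
Longest run: 'c' with length 3

3


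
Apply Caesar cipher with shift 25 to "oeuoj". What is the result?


Caesar cipher: shift "oeuoj" by 25
  'o' (pos 14) + 25 = pos 13 = 'n'
  'e' (pos 4) + 25 = pos 3 = 'd'
  'u' (pos 20) + 25 = pos 19 = 't'
  'o' (pos 14) + 25 = pos 13 = 'n'
  'j' (pos 9) + 25 = pos 8 = 'i'
Result: ndtni

ndtni


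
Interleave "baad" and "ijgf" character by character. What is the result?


Interleaving "baad" and "ijgf":
  Position 0: 'b' from first, 'i' from second => "bi"
  Position 1: 'a' from first, 'j' from second => "aj"
  Position 2: 'a' from first, 'g' from second => "ag"
  Position 3: 'd' from first, 'f' from second => "df"
Result: biajagdf

biajagdf


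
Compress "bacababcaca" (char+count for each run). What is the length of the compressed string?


Input: bacababcaca
Runs:
  'b' x 1 => "b1"
  'a' x 1 => "a1"
  'c' x 1 => "c1"
  'a' x 1 => "a1"
  'b' x 1 => "b1"
  'a' x 1 => "a1"
  'b' x 1 => "b1"
  'c' x 1 => "c1"
  'a' x 1 => "a1"
  'c' x 1 => "c1"
  'a' x 1 => "a1"
Compressed: "b1a1c1a1b1a1b1c1a1c1a1"
Compressed length: 22

22


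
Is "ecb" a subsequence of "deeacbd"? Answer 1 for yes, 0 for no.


Check if "ecb" is a subsequence of "deeacbd"
Greedy scan:
  Position 0 ('d'): no match needed
  Position 1 ('e'): matches sub[0] = 'e'
  Position 2 ('e'): no match needed
  Position 3 ('a'): no match needed
  Position 4 ('c'): matches sub[1] = 'c'
  Position 5 ('b'): matches sub[2] = 'b'
  Position 6 ('d'): no match needed
All 3 characters matched => is a subsequence

1


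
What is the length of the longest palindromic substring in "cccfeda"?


Input: "cccfeda"
Checking substrings for palindromes:
  [0:3] "ccc" (len 3) => palindrome
  [0:2] "cc" (len 2) => palindrome
  [1:3] "cc" (len 2) => palindrome
Longest palindromic substring: "ccc" with length 3

3


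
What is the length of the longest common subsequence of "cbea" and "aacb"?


LCS of "cbea" and "aacb"
DP table:
           a    a    c    b
      0    0    0    0    0
  c   0    0    0    1    1
  b   0    0    0    1    2
  e   0    0    0    1    2
  a   0    1    1    1    2
LCS length = dp[4][4] = 2

2


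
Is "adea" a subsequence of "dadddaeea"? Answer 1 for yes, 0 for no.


Check if "adea" is a subsequence of "dadddaeea"
Greedy scan:
  Position 0 ('d'): no match needed
  Position 1 ('a'): matches sub[0] = 'a'
  Position 2 ('d'): matches sub[1] = 'd'
  Position 3 ('d'): no match needed
  Position 4 ('d'): no match needed
  Position 5 ('a'): no match needed
  Position 6 ('e'): matches sub[2] = 'e'
  Position 7 ('e'): no match needed
  Position 8 ('a'): matches sub[3] = 'a'
All 4 characters matched => is a subsequence

1


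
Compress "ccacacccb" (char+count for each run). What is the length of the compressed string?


Input: ccacacccb
Runs:
  'c' x 2 => "c2"
  'a' x 1 => "a1"
  'c' x 1 => "c1"
  'a' x 1 => "a1"
  'c' x 3 => "c3"
  'b' x 1 => "b1"
Compressed: "c2a1c1a1c3b1"
Compressed length: 12

12


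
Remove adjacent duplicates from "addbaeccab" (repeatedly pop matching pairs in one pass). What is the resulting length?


Input: addbaeccab
Stack-based adjacent duplicate removal:
  Read 'a': push. Stack: a
  Read 'd': push. Stack: ad
  Read 'd': matches stack top 'd' => pop. Stack: a
  Read 'b': push. Stack: ab
  Read 'a': push. Stack: aba
  Read 'e': push. Stack: abae
  Read 'c': push. Stack: abaec
  Read 'c': matches stack top 'c' => pop. Stack: abae
  Read 'a': push. Stack: abaea
  Read 'b': push. Stack: abaeab
Final stack: "abaeab" (length 6)

6


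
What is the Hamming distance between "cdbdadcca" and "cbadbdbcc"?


Comparing "cdbdadcca" and "cbadbdbcc" position by position:
  Position 0: 'c' vs 'c' => same
  Position 1: 'd' vs 'b' => differ
  Position 2: 'b' vs 'a' => differ
  Position 3: 'd' vs 'd' => same
  Position 4: 'a' vs 'b' => differ
  Position 5: 'd' vs 'd' => same
  Position 6: 'c' vs 'b' => differ
  Position 7: 'c' vs 'c' => same
  Position 8: 'a' vs 'c' => differ
Total differences (Hamming distance): 5

5


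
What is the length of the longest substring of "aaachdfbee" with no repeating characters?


Input: "aaachdfbee"
Sliding window (track last position of each char):
  Position 0 ('a'): window [0,0] length 1 -- new best
  Position 1 ('a'): repeat (last at 0), move window start to 1
  Position 1 ('a'): window [1,1] length 1
  Position 2 ('a'): repeat (last at 1), move window start to 2
  Position 2 ('a'): window [2,2] length 1
  Position 3 ('c'): window [2,3] length 2 -- new best
  Position 4 ('h'): window [2,4] length 3 -- new best
  Position 5 ('d'): window [2,5] length 4 -- new best
  Position 6 ('f'): window [2,6] length 5 -- new best
  Position 7 ('b'): window [2,7] length 6 -- new best
  Position 8 ('e'): window [2,8] length 7 -- new best
  Position 9 ('e'): repeat (last at 8), move window start to 9
  Position 9 ('e'): window [9,9] length 1
Longest substring with no repeats: "achdfbe" with length 7

7


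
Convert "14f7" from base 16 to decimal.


Input: "14f7" in base 16
Positional expansion:
  Digit '1' (value 1) x 16^3 = 4096
  Digit '4' (value 4) x 16^2 = 1024
  Digit 'f' (value 15) x 16^1 = 240
  Digit '7' (value 7) x 16^0 = 7
Sum = 5367

5367


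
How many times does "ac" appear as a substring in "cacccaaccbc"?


Searching for "ac" in "cacccaaccbc"
Scanning each position:
  Position 0: "ca" => no
  Position 1: "ac" => MATCH
  Position 2: "cc" => no
  Position 3: "cc" => no
  Position 4: "ca" => no
  Position 5: "aa" => no
  Position 6: "ac" => MATCH
  Position 7: "cc" => no
  Position 8: "cb" => no
  Position 9: "bc" => no
Total occurrences: 2

2


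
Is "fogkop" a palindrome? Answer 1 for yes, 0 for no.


Input: fogkop
Reversed: pokgof
  Compare pos 0 ('f') with pos 5 ('p'): MISMATCH
  Compare pos 1 ('o') with pos 4 ('o'): match
  Compare pos 2 ('g') with pos 3 ('k'): MISMATCH
Result: not a palindrome

0


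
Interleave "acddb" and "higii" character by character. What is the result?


Interleaving "acddb" and "higii":
  Position 0: 'a' from first, 'h' from second => "ah"
  Position 1: 'c' from first, 'i' from second => "ci"
  Position 2: 'd' from first, 'g' from second => "dg"
  Position 3: 'd' from first, 'i' from second => "di"
  Position 4: 'b' from first, 'i' from second => "bi"
Result: ahcidgdibi

ahcidgdibi


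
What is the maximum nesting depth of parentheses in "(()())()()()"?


Input: "(()())()()()"
Tracking depth:
  Position 0 '(': depth becomes 1
  Position 1 '(': depth becomes 2
  Position 2 ')': depth becomes 1
  Position 3 '(': depth becomes 2
  Position 4 ')': depth becomes 1
  Position 5 ')': depth becomes 0
  Position 6 '(': depth becomes 1
  Position 7 ')': depth becomes 0
  Position 8 '(': depth becomes 1
  Position 9 ')': depth becomes 0
  Position 10 '(': depth becomes 1
  Position 11 ')': depth becomes 0
Maximum depth reached: 2

2


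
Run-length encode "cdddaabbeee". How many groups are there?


Input: cdddaabbeee
Scanning for consecutive runs:
  Group 1: 'c' x 1 (positions 0-0)
  Group 2: 'd' x 3 (positions 1-3)
  Group 3: 'a' x 2 (positions 4-5)
  Group 4: 'b' x 2 (positions 6-7)
  Group 5: 'e' x 3 (positions 8-10)
Total groups: 5

5


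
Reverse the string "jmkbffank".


Input: jmkbffank
Reading characters right to left:
  Position 8: 'k'
  Position 7: 'n'
  Position 6: 'a'
  Position 5: 'f'
  Position 4: 'f'
  Position 3: 'b'
  Position 2: 'k'
  Position 1: 'm'
  Position 0: 'j'
Reversed: knaffbkmj

knaffbkmj


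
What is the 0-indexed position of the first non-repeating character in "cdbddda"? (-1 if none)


Input: cdbddda
Character frequencies:
  'a': 1
  'b': 1
  'c': 1
  'd': 4
Scanning left to right for freq == 1:
  Position 0 ('c'): unique! => answer = 0

0


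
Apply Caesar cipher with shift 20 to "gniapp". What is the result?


Caesar cipher: shift "gniapp" by 20
  'g' (pos 6) + 20 = pos 0 = 'a'
  'n' (pos 13) + 20 = pos 7 = 'h'
  'i' (pos 8) + 20 = pos 2 = 'c'
  'a' (pos 0) + 20 = pos 20 = 'u'
  'p' (pos 15) + 20 = pos 9 = 'j'
  'p' (pos 15) + 20 = pos 9 = 'j'
Result: ahcujj

ahcujj


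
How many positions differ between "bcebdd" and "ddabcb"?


Comparing "bcebdd" and "ddabcb" position by position:
  Position 0: 'b' vs 'd' => DIFFER
  Position 1: 'c' vs 'd' => DIFFER
  Position 2: 'e' vs 'a' => DIFFER
  Position 3: 'b' vs 'b' => same
  Position 4: 'd' vs 'c' => DIFFER
  Position 5: 'd' vs 'b' => DIFFER
Positions that differ: 5

5


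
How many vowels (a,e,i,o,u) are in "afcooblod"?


Input: afcooblod
Checking each character:
  'a' at position 0: vowel (running total: 1)
  'f' at position 1: consonant
  'c' at position 2: consonant
  'o' at position 3: vowel (running total: 2)
  'o' at position 4: vowel (running total: 3)
  'b' at position 5: consonant
  'l' at position 6: consonant
  'o' at position 7: vowel (running total: 4)
  'd' at position 8: consonant
Total vowels: 4

4


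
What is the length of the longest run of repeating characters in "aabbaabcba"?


Input: "aabbaabcba"
Scanning for longest run:
  Position 1 ('a'): continues run of 'a', length=2
  Position 2 ('b'): new char, reset run to 1
  Position 3 ('b'): continues run of 'b', length=2
  Position 4 ('a'): new char, reset run to 1
  Position 5 ('a'): continues run of 'a', length=2
  Position 6 ('b'): new char, reset run to 1
  Position 7 ('c'): new char, reset run to 1
  Position 8 ('b'): new char, reset run to 1
  Position 9 ('a'): new char, reset run to 1
Longest run: 'a' with length 2

2


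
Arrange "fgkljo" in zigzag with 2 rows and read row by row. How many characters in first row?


Zigzag "fgkljo" into 2 rows:
Placing characters:
  'f' => row 0
  'g' => row 1
  'k' => row 0
  'l' => row 1
  'j' => row 0
  'o' => row 1
Rows:
  Row 0: "fkj"
  Row 1: "glo"
First row length: 3

3


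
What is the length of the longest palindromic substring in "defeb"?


Input: "defeb"
Checking substrings for palindromes:
  [1:4] "efe" (len 3) => palindrome
Longest palindromic substring: "efe" with length 3

3


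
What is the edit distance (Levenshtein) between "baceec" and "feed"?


Computing edit distance: "baceec" -> "feed"
DP table:
           f    e    e    d
      0    1    2    3    4
  b   1    1    2    3    4
  a   2    2    2    3    4
  c   3    3    3    3    4
  e   4    4    3    3    4
  e   5    5    4    3    4
  c   6    6    5    4    4
Edit distance = dp[6][4] = 4

4


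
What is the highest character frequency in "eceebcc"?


Input: eceebcc
Character counts:
  'b': 1
  'c': 3
  'e': 3
Maximum frequency: 3

3


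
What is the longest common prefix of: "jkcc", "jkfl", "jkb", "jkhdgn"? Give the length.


Words: jkcc, jkfl, jkb, jkhdgn
  Position 0: all 'j' => match
  Position 1: all 'k' => match
  Position 2: ('c', 'f', 'b', 'h') => mismatch, stop
LCP = "jk" (length 2)

2


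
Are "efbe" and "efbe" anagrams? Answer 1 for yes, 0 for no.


Strings: "efbe", "efbe"
Sorted first:  beef
Sorted second: beef
Sorted forms match => anagrams

1


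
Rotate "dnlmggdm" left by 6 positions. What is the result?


Input: "dnlmggdm", rotate left by 6
First 6 characters: "dnlmgg"
Remaining characters: "dm"
Concatenate remaining + first: "dm" + "dnlmgg" = "dmdnlmgg"

dmdnlmgg


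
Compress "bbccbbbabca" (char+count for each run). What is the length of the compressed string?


Input: bbccbbbabca
Runs:
  'b' x 2 => "b2"
  'c' x 2 => "c2"
  'b' x 3 => "b3"
  'a' x 1 => "a1"
  'b' x 1 => "b1"
  'c' x 1 => "c1"
  'a' x 1 => "a1"
Compressed: "b2c2b3a1b1c1a1"
Compressed length: 14

14


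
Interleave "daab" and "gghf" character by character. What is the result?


Interleaving "daab" and "gghf":
  Position 0: 'd' from first, 'g' from second => "dg"
  Position 1: 'a' from first, 'g' from second => "ag"
  Position 2: 'a' from first, 'h' from second => "ah"
  Position 3: 'b' from first, 'f' from second => "bf"
Result: dgagahbf

dgagahbf


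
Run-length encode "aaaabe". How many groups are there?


Input: aaaabe
Scanning for consecutive runs:
  Group 1: 'a' x 4 (positions 0-3)
  Group 2: 'b' x 1 (positions 4-4)
  Group 3: 'e' x 1 (positions 5-5)
Total groups: 3

3


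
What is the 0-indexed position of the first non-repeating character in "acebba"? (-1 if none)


Input: acebba
Character frequencies:
  'a': 2
  'b': 2
  'c': 1
  'e': 1
Scanning left to right for freq == 1:
  Position 0 ('a'): freq=2, skip
  Position 1 ('c'): unique! => answer = 1

1


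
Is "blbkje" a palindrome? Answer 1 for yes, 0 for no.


Input: blbkje
Reversed: ejkblb
  Compare pos 0 ('b') with pos 5 ('e'): MISMATCH
  Compare pos 1 ('l') with pos 4 ('j'): MISMATCH
  Compare pos 2 ('b') with pos 3 ('k'): MISMATCH
Result: not a palindrome

0


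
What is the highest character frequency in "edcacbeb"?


Input: edcacbeb
Character counts:
  'a': 1
  'b': 2
  'c': 2
  'd': 1
  'e': 2
Maximum frequency: 2

2


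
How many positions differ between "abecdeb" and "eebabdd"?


Comparing "abecdeb" and "eebabdd" position by position:
  Position 0: 'a' vs 'e' => DIFFER
  Position 1: 'b' vs 'e' => DIFFER
  Position 2: 'e' vs 'b' => DIFFER
  Position 3: 'c' vs 'a' => DIFFER
  Position 4: 'd' vs 'b' => DIFFER
  Position 5: 'e' vs 'd' => DIFFER
  Position 6: 'b' vs 'd' => DIFFER
Positions that differ: 7

7


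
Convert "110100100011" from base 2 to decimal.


Input: "110100100011" in base 2
Positional expansion:
  Digit '1' (value 1) x 2^11 = 2048
  Digit '1' (value 1) x 2^10 = 1024
  Digit '0' (value 0) x 2^9 = 0
  Digit '1' (value 1) x 2^8 = 256
  Digit '0' (value 0) x 2^7 = 0
  Digit '0' (value 0) x 2^6 = 0
  Digit '1' (value 1) x 2^5 = 32
  Digit '0' (value 0) x 2^4 = 0
  Digit '0' (value 0) x 2^3 = 0
  Digit '0' (value 0) x 2^2 = 0
  Digit '1' (value 1) x 2^1 = 2
  Digit '1' (value 1) x 2^0 = 1
Sum = 3363

3363


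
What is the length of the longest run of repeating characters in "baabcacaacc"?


Input: "baabcacaacc"
Scanning for longest run:
  Position 1 ('a'): new char, reset run to 1
  Position 2 ('a'): continues run of 'a', length=2
  Position 3 ('b'): new char, reset run to 1
  Position 4 ('c'): new char, reset run to 1
  Position 5 ('a'): new char, reset run to 1
  Position 6 ('c'): new char, reset run to 1
  Position 7 ('a'): new char, reset run to 1
  Position 8 ('a'): continues run of 'a', length=2
  Position 9 ('c'): new char, reset run to 1
  Position 10 ('c'): continues run of 'c', length=2
Longest run: 'a' with length 2

2


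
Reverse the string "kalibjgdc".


Input: kalibjgdc
Reading characters right to left:
  Position 8: 'c'
  Position 7: 'd'
  Position 6: 'g'
  Position 5: 'j'
  Position 4: 'b'
  Position 3: 'i'
  Position 2: 'l'
  Position 1: 'a'
  Position 0: 'k'
Reversed: cdgjbilak

cdgjbilak


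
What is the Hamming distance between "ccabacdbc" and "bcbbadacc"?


Comparing "ccabacdbc" and "bcbbadacc" position by position:
  Position 0: 'c' vs 'b' => differ
  Position 1: 'c' vs 'c' => same
  Position 2: 'a' vs 'b' => differ
  Position 3: 'b' vs 'b' => same
  Position 4: 'a' vs 'a' => same
  Position 5: 'c' vs 'd' => differ
  Position 6: 'd' vs 'a' => differ
  Position 7: 'b' vs 'c' => differ
  Position 8: 'c' vs 'c' => same
Total differences (Hamming distance): 5

5


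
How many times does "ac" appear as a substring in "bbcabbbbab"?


Searching for "ac" in "bbcabbbbab"
Scanning each position:
  Position 0: "bb" => no
  Position 1: "bc" => no
  Position 2: "ca" => no
  Position 3: "ab" => no
  Position 4: "bb" => no
  Position 5: "bb" => no
  Position 6: "bb" => no
  Position 7: "ba" => no
  Position 8: "ab" => no
Total occurrences: 0

0


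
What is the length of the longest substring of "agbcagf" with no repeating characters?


Input: "agbcagf"
Sliding window (track last position of each char):
  Position 0 ('a'): window [0,0] length 1 -- new best
  Position 1 ('g'): window [0,1] length 2 -- new best
  Position 2 ('b'): window [0,2] length 3 -- new best
  Position 3 ('c'): window [0,3] length 4 -- new best
  Position 4 ('a'): repeat (last at 0), move window start to 1
  Position 4 ('a'): window [1,4] length 4
  Position 5 ('g'): repeat (last at 1), move window start to 2
  Position 5 ('g'): window [2,5] length 4
  Position 6 ('f'): window [2,6] length 5 -- new best
Longest substring with no repeats: "bcagf" with length 5

5


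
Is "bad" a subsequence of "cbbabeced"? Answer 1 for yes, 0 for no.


Check if "bad" is a subsequence of "cbbabeced"
Greedy scan:
  Position 0 ('c'): no match needed
  Position 1 ('b'): matches sub[0] = 'b'
  Position 2 ('b'): no match needed
  Position 3 ('a'): matches sub[1] = 'a'
  Position 4 ('b'): no match needed
  Position 5 ('e'): no match needed
  Position 6 ('c'): no match needed
  Position 7 ('e'): no match needed
  Position 8 ('d'): matches sub[2] = 'd'
All 3 characters matched => is a subsequence

1


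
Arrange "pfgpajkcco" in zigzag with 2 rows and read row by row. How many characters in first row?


Zigzag "pfgpajkcco" into 2 rows:
Placing characters:
  'p' => row 0
  'f' => row 1
  'g' => row 0
  'p' => row 1
  'a' => row 0
  'j' => row 1
  'k' => row 0
  'c' => row 1
  'c' => row 0
  'o' => row 1
Rows:
  Row 0: "pgakc"
  Row 1: "fpjco"
First row length: 5

5


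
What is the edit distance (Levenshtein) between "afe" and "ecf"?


Computing edit distance: "afe" -> "ecf"
DP table:
           e    c    f
      0    1    2    3
  a   1    1    2    3
  f   2    2    2    2
  e   3    2    3    3
Edit distance = dp[3][3] = 3

3


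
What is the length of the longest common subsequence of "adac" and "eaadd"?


LCS of "adac" and "eaadd"
DP table:
           e    a    a    d    d
      0    0    0    0    0    0
  a   0    0    1    1    1    1
  d   0    0    1    1    2    2
  a   0    0    1    2    2    2
  c   0    0    1    2    2    2
LCS length = dp[4][5] = 2

2


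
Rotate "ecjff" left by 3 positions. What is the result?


Input: "ecjff", rotate left by 3
First 3 characters: "ecj"
Remaining characters: "ff"
Concatenate remaining + first: "ff" + "ecj" = "ffecj"

ffecj


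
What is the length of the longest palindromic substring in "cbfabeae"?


Input: "cbfabeae"
Checking substrings for palindromes:
  [5:8] "eae" (len 3) => palindrome
Longest palindromic substring: "eae" with length 3

3


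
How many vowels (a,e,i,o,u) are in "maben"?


Input: maben
Checking each character:
  'm' at position 0: consonant
  'a' at position 1: vowel (running total: 1)
  'b' at position 2: consonant
  'e' at position 3: vowel (running total: 2)
  'n' at position 4: consonant
Total vowels: 2

2


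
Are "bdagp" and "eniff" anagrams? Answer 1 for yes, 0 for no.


Strings: "bdagp", "eniff"
Sorted first:  abdgp
Sorted second: effin
Differ at position 0: 'a' vs 'e' => not anagrams

0


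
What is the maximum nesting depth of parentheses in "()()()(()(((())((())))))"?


Input: "()()()(()(((())((())))))"
Tracking depth:
  Position 0 '(': depth becomes 1
  Position 1 ')': depth becomes 0
  Position 2 '(': depth becomes 1
  Position 3 ')': depth becomes 0
  Position 4 '(': depth becomes 1
  Position 5 ')': depth becomes 0
  Position 6 '(': depth becomes 1
  Position 7 '(': depth becomes 2
  Position 8 ')': depth becomes 1
  Position 9 '(': depth becomes 2
  Position 10 '(': depth becomes 3
  Position 11 '(': depth becomes 4
  Position 12 '(': depth becomes 5
  Position 13 ')': depth becomes 4
  Position 14 ')': depth becomes 3
  Position 15 '(': depth becomes 4
  Position 16 '(': depth becomes 5
  Position 17 '(': depth becomes 6
  Position 18 ')': depth becomes 5
  Position 19 ')': depth becomes 4
  Position 20 ')': depth becomes 3
  Position 21 ')': depth becomes 2
  Position 22 ')': depth becomes 1
  Position 23 ')': depth becomes 0
Maximum depth reached: 6

6


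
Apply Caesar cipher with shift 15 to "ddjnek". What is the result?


Caesar cipher: shift "ddjnek" by 15
  'd' (pos 3) + 15 = pos 18 = 's'
  'd' (pos 3) + 15 = pos 18 = 's'
  'j' (pos 9) + 15 = pos 24 = 'y'
  'n' (pos 13) + 15 = pos 2 = 'c'
  'e' (pos 4) + 15 = pos 19 = 't'
  'k' (pos 10) + 15 = pos 25 = 'z'
Result: ssyctz

ssyctz


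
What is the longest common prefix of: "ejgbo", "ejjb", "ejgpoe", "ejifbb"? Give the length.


Words: ejgbo, ejjb, ejgpoe, ejifbb
  Position 0: all 'e' => match
  Position 1: all 'j' => match
  Position 2: ('g', 'j', 'g', 'i') => mismatch, stop
LCP = "ej" (length 2)

2


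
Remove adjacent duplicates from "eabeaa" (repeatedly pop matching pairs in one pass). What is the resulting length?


Input: eabeaa
Stack-based adjacent duplicate removal:
  Read 'e': push. Stack: e
  Read 'a': push. Stack: ea
  Read 'b': push. Stack: eab
  Read 'e': push. Stack: eabe
  Read 'a': push. Stack: eabea
  Read 'a': matches stack top 'a' => pop. Stack: eabe
Final stack: "eabe" (length 4)

4


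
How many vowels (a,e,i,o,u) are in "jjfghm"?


Input: jjfghm
Checking each character:
  'j' at position 0: consonant
  'j' at position 1: consonant
  'f' at position 2: consonant
  'g' at position 3: consonant
  'h' at position 4: consonant
  'm' at position 5: consonant
Total vowels: 0

0


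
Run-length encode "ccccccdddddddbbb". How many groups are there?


Input: ccccccdddddddbbb
Scanning for consecutive runs:
  Group 1: 'c' x 6 (positions 0-5)
  Group 2: 'd' x 7 (positions 6-12)
  Group 3: 'b' x 3 (positions 13-15)
Total groups: 3

3


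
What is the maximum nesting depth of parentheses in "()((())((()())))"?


Input: "()((())((()())))"
Tracking depth:
  Position 0 '(': depth becomes 1
  Position 1 ')': depth becomes 0
  Position 2 '(': depth becomes 1
  Position 3 '(': depth becomes 2
  Position 4 '(': depth becomes 3
  Position 5 ')': depth becomes 2
  Position 6 ')': depth becomes 1
  Position 7 '(': depth becomes 2
  Position 8 '(': depth becomes 3
  Position 9 '(': depth becomes 4
  Position 10 ')': depth becomes 3
  Position 11 '(': depth becomes 4
  Position 12 ')': depth becomes 3
  Position 13 ')': depth becomes 2
  Position 14 ')': depth becomes 1
  Position 15 ')': depth becomes 0
Maximum depth reached: 4

4


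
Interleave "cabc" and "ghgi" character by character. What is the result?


Interleaving "cabc" and "ghgi":
  Position 0: 'c' from first, 'g' from second => "cg"
  Position 1: 'a' from first, 'h' from second => "ah"
  Position 2: 'b' from first, 'g' from second => "bg"
  Position 3: 'c' from first, 'i' from second => "ci"
Result: cgahbgci

cgahbgci


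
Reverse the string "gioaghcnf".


Input: gioaghcnf
Reading characters right to left:
  Position 8: 'f'
  Position 7: 'n'
  Position 6: 'c'
  Position 5: 'h'
  Position 4: 'g'
  Position 3: 'a'
  Position 2: 'o'
  Position 1: 'i'
  Position 0: 'g'
Reversed: fnchgaoig

fnchgaoig


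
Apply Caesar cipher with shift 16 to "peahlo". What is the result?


Caesar cipher: shift "peahlo" by 16
  'p' (pos 15) + 16 = pos 5 = 'f'
  'e' (pos 4) + 16 = pos 20 = 'u'
  'a' (pos 0) + 16 = pos 16 = 'q'
  'h' (pos 7) + 16 = pos 23 = 'x'
  'l' (pos 11) + 16 = pos 1 = 'b'
  'o' (pos 14) + 16 = pos 4 = 'e'
Result: fuqxbe

fuqxbe


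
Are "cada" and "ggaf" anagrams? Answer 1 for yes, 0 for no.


Strings: "cada", "ggaf"
Sorted first:  aacd
Sorted second: afgg
Differ at position 1: 'a' vs 'f' => not anagrams

0


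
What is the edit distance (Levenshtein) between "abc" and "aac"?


Computing edit distance: "abc" -> "aac"
DP table:
           a    a    c
      0    1    2    3
  a   1    0    1    2
  b   2    1    1    2
  c   3    2    2    1
Edit distance = dp[3][3] = 1

1


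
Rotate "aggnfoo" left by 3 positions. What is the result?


Input: "aggnfoo", rotate left by 3
First 3 characters: "agg"
Remaining characters: "nfoo"
Concatenate remaining + first: "nfoo" + "agg" = "nfooagg"

nfooagg


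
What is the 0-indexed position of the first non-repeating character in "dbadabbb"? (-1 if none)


Input: dbadabbb
Character frequencies:
  'a': 2
  'b': 4
  'd': 2
Scanning left to right for freq == 1:
  Position 0 ('d'): freq=2, skip
  Position 1 ('b'): freq=4, skip
  Position 2 ('a'): freq=2, skip
  Position 3 ('d'): freq=2, skip
  Position 4 ('a'): freq=2, skip
  Position 5 ('b'): freq=4, skip
  Position 6 ('b'): freq=4, skip
  Position 7 ('b'): freq=4, skip
  No unique character found => answer = -1

-1


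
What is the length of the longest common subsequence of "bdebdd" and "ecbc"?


LCS of "bdebdd" and "ecbc"
DP table:
           e    c    b    c
      0    0    0    0    0
  b   0    0    0    1    1
  d   0    0    0    1    1
  e   0    1    1    1    1
  b   0    1    1    2    2
  d   0    1    1    2    2
  d   0    1    1    2    2
LCS length = dp[6][4] = 2

2


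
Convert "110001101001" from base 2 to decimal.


Input: "110001101001" in base 2
Positional expansion:
  Digit '1' (value 1) x 2^11 = 2048
  Digit '1' (value 1) x 2^10 = 1024
  Digit '0' (value 0) x 2^9 = 0
  Digit '0' (value 0) x 2^8 = 0
  Digit '0' (value 0) x 2^7 = 0
  Digit '1' (value 1) x 2^6 = 64
  Digit '1' (value 1) x 2^5 = 32
  Digit '0' (value 0) x 2^4 = 0
  Digit '1' (value 1) x 2^3 = 8
  Digit '0' (value 0) x 2^2 = 0
  Digit '0' (value 0) x 2^1 = 0
  Digit '1' (value 1) x 2^0 = 1
Sum = 3177

3177


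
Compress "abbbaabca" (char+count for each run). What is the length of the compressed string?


Input: abbbaabca
Runs:
  'a' x 1 => "a1"
  'b' x 3 => "b3"
  'a' x 2 => "a2"
  'b' x 1 => "b1"
  'c' x 1 => "c1"
  'a' x 1 => "a1"
Compressed: "a1b3a2b1c1a1"
Compressed length: 12

12


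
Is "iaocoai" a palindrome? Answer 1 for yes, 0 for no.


Input: iaocoai
Reversed: iaocoai
  Compare pos 0 ('i') with pos 6 ('i'): match
  Compare pos 1 ('a') with pos 5 ('a'): match
  Compare pos 2 ('o') with pos 4 ('o'): match
Result: palindrome

1


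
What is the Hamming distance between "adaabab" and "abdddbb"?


Comparing "adaabab" and "abdddbb" position by position:
  Position 0: 'a' vs 'a' => same
  Position 1: 'd' vs 'b' => differ
  Position 2: 'a' vs 'd' => differ
  Position 3: 'a' vs 'd' => differ
  Position 4: 'b' vs 'd' => differ
  Position 5: 'a' vs 'b' => differ
  Position 6: 'b' vs 'b' => same
Total differences (Hamming distance): 5

5


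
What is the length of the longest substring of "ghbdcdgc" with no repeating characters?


Input: "ghbdcdgc"
Sliding window (track last position of each char):
  Position 0 ('g'): window [0,0] length 1 -- new best
  Position 1 ('h'): window [0,1] length 2 -- new best
  Position 2 ('b'): window [0,2] length 3 -- new best
  Position 3 ('d'): window [0,3] length 4 -- new best
  Position 4 ('c'): window [0,4] length 5 -- new best
  Position 5 ('d'): repeat (last at 3), move window start to 4
  Position 5 ('d'): window [4,5] length 2
  Position 6 ('g'): window [4,6] length 3
  Position 7 ('c'): repeat (last at 4), move window start to 5
  Position 7 ('c'): window [5,7] length 3
Longest substring with no repeats: "ghbdc" with length 5

5


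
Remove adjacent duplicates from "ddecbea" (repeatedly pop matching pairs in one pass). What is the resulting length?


Input: ddecbea
Stack-based adjacent duplicate removal:
  Read 'd': push. Stack: d
  Read 'd': matches stack top 'd' => pop. Stack: (empty)
  Read 'e': push. Stack: e
  Read 'c': push. Stack: ec
  Read 'b': push. Stack: ecb
  Read 'e': push. Stack: ecbe
  Read 'a': push. Stack: ecbea
Final stack: "ecbea" (length 5)

5


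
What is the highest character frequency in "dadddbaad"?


Input: dadddbaad
Character counts:
  'a': 3
  'b': 1
  'd': 5
Maximum frequency: 5

5


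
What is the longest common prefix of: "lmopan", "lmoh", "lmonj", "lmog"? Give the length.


Words: lmopan, lmoh, lmonj, lmog
  Position 0: all 'l' => match
  Position 1: all 'm' => match
  Position 2: all 'o' => match
  Position 3: ('p', 'h', 'n', 'g') => mismatch, stop
LCP = "lmo" (length 3)

3


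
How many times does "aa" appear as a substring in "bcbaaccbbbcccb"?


Searching for "aa" in "bcbaaccbbbcccb"
Scanning each position:
  Position 0: "bc" => no
  Position 1: "cb" => no
  Position 2: "ba" => no
  Position 3: "aa" => MATCH
  Position 4: "ac" => no
  Position 5: "cc" => no
  Position 6: "cb" => no
  Position 7: "bb" => no
  Position 8: "bb" => no
  Position 9: "bc" => no
  Position 10: "cc" => no
  Position 11: "cc" => no
  Position 12: "cb" => no
Total occurrences: 1

1


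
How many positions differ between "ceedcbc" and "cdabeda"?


Comparing "ceedcbc" and "cdabeda" position by position:
  Position 0: 'c' vs 'c' => same
  Position 1: 'e' vs 'd' => DIFFER
  Position 2: 'e' vs 'a' => DIFFER
  Position 3: 'd' vs 'b' => DIFFER
  Position 4: 'c' vs 'e' => DIFFER
  Position 5: 'b' vs 'd' => DIFFER
  Position 6: 'c' vs 'a' => DIFFER
Positions that differ: 6

6
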